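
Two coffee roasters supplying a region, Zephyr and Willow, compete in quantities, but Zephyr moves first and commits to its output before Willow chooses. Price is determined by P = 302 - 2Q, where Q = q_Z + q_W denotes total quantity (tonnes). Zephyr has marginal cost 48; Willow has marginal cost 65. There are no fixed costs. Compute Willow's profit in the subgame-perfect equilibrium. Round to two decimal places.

1287.78

The follower Willow best-responds to any q_Z: π_W = (302 - 2Q)q_W - 65q_W.
Follower FOC: 237 - 2q_Z - 4q_W = 0, so q_W(q_Z) = (237 - 2q_Z)/4.
The leader anticipates this reaction. Substituting into P = 302 - 2Q gives P = 367/2 - q_Z, so π_Z = (367/2 - q_Z)q_Z - 48q_Z.
Maximising: ∂π_Z/∂q_Z = 271/2 - 2q_Z = 0, giving q_Z = 271/4.
Then q_W = (237 - 2·(271/4))/4 = 203/8.
Price P = 302 - 2·(745/8) = 463/4.
Willow's profit: (463/4 - 65)·(203/8) = 1287.7813.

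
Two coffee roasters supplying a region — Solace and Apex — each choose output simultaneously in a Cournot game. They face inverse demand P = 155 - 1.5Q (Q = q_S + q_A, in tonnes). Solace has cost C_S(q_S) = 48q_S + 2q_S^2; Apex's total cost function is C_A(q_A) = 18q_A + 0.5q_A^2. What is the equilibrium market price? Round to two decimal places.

Solace's profit: π_S = (155 - 1.5Q)q_S - (48q_S + 2q_S²). Setting ∂π_S/∂q_S = 0: 107 - 7q_S - (3/2)(q_A) = 0.
Apex's first-order condition: 137 - 4q_A - (3/2)(q_S) = 0.
Best responses: q_S = (107 - (3/2)q_A)/7, q_A = (137 - (3/2)q_S)/4.
Substituting one into the other gives q_S = 890/103 and q_A = 31.0097.
Total output Q = 39.6505, so price P = 155 - (3/2)·39.6505 = 95.5243.

95.52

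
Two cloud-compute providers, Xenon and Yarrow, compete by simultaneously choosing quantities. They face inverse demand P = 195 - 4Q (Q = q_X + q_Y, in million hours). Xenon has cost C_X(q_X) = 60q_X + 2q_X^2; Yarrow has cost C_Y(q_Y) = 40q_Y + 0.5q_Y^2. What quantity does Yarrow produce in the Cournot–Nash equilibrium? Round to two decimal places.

Xenon's profit: π_X = (195 - 4Q)q_X - (60q_X + 2q_X²). Setting ∂π_X/∂q_X = 0: 135 - 12q_X - 4(q_Y) = 0.
Yarrow's first-order condition: 155 - 9q_Y - 4(q_X) = 0.
Rearranging gives the reaction functions q_X = (135 - 4q_Y)/12 and q_Y = (155 - 4q_X)/9.
Substituting one into the other gives q_X = 595/92 and q_Y = 330/23.

14.35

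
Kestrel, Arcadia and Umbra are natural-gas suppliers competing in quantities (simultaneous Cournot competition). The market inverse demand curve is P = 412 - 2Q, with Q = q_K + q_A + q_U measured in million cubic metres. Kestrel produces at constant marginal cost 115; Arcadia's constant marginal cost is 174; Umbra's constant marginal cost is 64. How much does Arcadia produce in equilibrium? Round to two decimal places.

Kestrel's profit: π_K = (412 - 2Q)q_K - (115q_K). Setting ∂π_K/∂q_K = 0: 297 - 4q_K - 2(q_A + q_U) = 0.
Arcadia's profit: π_A = (412 - 2Q)q_A - (174q_A). Setting ∂π_A/∂q_A = 0: 238 - 4q_A - 2(q_K + q_U) = 0.
Umbra's profit: π_U = (412 - 2Q)q_U - (64q_U). Setting ∂π_U/∂q_U = 0: 348 - 4q_U - 2(q_K + q_A) = 0.
Adding the 3 conditions: 883 − 4Q − 4Q = 0, i.e. Q = 883/8.
Back-substituting: q_K = (297 − 883/4)/2 = 305/8, q_A = (238 − 883/4)/2 = 69/8, q_U = (348 − 883/4)/2 = 509/8.

8.63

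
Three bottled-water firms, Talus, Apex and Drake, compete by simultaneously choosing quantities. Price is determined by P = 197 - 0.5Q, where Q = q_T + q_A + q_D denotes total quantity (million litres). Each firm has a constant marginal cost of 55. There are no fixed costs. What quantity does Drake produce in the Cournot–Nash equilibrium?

A representative firm's profit is π_i = q_i(197 - 0.5Q) - 55q_i.
First-order condition (treating rivals' output as given): 142 - q_i - (1/2)·Σ_{j≠i} q_j = 0.
With identical firms every q_j equals q_i, so Σ_{j≠i} q_j = 2q_i and 142 = 2q_i, giving q_i = 71.

71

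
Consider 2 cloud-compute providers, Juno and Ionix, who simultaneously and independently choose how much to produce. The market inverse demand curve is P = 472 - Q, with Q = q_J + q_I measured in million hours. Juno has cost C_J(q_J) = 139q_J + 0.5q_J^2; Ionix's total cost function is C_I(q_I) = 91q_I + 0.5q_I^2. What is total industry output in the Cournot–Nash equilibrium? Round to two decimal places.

178.50

Juno's profit: π_J = (472 - Q)q_J - (139q_J + (1/2)q_J²). Setting ∂π_J/∂q_J = 0: 333 - 3q_J - (q_I) = 0.
Ionix's profit: π_I = (472 - Q)q_I - (91q_I + (1/2)q_I²). Setting ∂π_I/∂q_I = 0: 381 - 3q_I - (q_J) = 0.
Rearranging gives the reaction functions q_J = (333 - q_I)/3 and q_I = (381 - q_J)/3.
Substituting one into the other gives q_J = 309/4 and q_I = 405/4.
Total output Q = 309/4 + 405/4 = 357/2.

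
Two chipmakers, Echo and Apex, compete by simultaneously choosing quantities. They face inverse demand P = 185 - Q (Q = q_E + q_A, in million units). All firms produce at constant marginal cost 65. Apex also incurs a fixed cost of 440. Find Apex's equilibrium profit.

1160

A representative firm's profit is π_i = q_i(185 - Q) - 65q_i.
First-order condition (treating rivals' output as given): 120 - 2q_i - q_j = 0.
With identical firms every q_j equals q_i, so q_j = q_i and 120 = 3q_i, giving q_i = 40.
Price P = 185 - 80 = 105.
Apex's profit: (105 - 65)·40 - 440 = 1160.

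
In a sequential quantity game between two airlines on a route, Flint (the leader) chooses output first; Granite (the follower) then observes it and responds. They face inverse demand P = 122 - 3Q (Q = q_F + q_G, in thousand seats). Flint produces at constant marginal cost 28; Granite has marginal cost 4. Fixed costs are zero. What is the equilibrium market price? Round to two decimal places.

45.50

The follower Granite best-responds to any q_F: π_G = (122 - 3Q)q_G - 4q_G.
∂π_G/∂q_G = 118 - 3q_F - 6q_G = 0 gives the reaction function q_G = (118 - 3q_F)/6.
Flint substitutes q_G(q_F) into its own profit: π_F = q_F(122 - 3q_F - (118 - 3q_F)/2) - 28q_F = (63 - (3/2)q_F)q_F - 28q_F.
Leader FOC: 35 - 3q_F = 0, so q_F = 35/3.
Then q_G = (118 - 3·(35/3))/6 = 83/6.
Total output Q = 51/2, so price P = 122 - 3·(51/2) = 91/2.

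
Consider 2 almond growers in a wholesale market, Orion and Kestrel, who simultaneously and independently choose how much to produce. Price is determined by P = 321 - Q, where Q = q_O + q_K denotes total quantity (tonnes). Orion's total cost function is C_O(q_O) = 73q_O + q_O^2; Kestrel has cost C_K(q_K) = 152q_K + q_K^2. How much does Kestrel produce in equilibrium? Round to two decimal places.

Orion's profit: π_O = (321 - Q)q_O - (73q_O + q_O²). Setting ∂π_O/∂q_O = 0: 248 - 4q_O - (q_K) = 0.
Kestrel's profit: π_K = (321 - Q)q_K - (152q_K + q_K²). Setting ∂π_K/∂q_K = 0: 169 - 4q_K - (q_O) = 0.
Best responses: q_O = (248 - q_K)/4, q_K = (169 - q_O)/4.
Substituting one into the other gives q_O = 823/15 and q_K = 428/15.

28.53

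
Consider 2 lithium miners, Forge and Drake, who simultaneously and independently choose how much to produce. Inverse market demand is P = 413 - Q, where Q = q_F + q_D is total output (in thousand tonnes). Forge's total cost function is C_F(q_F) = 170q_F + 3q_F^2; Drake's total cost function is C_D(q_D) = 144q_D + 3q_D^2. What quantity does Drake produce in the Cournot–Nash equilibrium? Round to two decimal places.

30.30

Forge's profit: π_F = (413 - Q)q_F - (170q_F + 3q_F²). Setting ∂π_F/∂q_F = 0: 243 - 8q_F - (q_D) = 0.
Drake's profit: π_D = (413 - Q)q_D - (144q_D + 3q_D²). Setting ∂π_D/∂q_D = 0: 269 - 8q_D - (q_F) = 0.
So q_F = (243 - q_D)/8 and q_D = (269 - q_F)/8.
Solving the pair: q_F = 1675/63, q_D = 1909/63.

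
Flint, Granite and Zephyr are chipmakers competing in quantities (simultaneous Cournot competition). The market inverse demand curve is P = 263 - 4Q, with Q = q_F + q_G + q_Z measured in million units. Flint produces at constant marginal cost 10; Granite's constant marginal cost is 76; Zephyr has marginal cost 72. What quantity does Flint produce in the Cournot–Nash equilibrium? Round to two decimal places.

Flint's profit: π_F = (263 - 4Q)q_F - (10q_F). Setting ∂π_F/∂q_F = 0: 253 - 8q_F - 4(q_G + q_Z) = 0.
Granite's first-order condition: 187 - 8q_G - 4(q_F + q_Z) = 0.
Zephyr's first-order condition: 191 - 8q_Z - 4(q_F + q_G) = 0.
Adding the 3 conditions: 631 − 8Q − 8Q = 0, i.e. Q = 631/16.
Back-substituting: q_F = (253 − 631/4)/4 = 381/16, q_G = (187 − 631/4)/4 = 117/16, q_Z = (191 − 631/4)/4 = 133/16.

23.81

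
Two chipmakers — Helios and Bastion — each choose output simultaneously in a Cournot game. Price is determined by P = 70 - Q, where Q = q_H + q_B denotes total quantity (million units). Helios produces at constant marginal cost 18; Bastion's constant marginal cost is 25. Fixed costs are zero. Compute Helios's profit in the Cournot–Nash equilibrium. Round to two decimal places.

386.78

Helios's profit: π_H = (70 - Q)q_H - (18q_H). Setting ∂π_H/∂q_H = 0: 52 - 2q_H - (q_B) = 0.
Bastion's first-order condition: 45 - 2q_B - (q_H) = 0.
So q_H = (52 - q_B)/2 and q_B = (45 - q_H)/2.
Substituting one into the other gives q_H = 59/3 and q_B = 38/3.
Price P = 70 - 97/3 = 113/3.
Helios's profit: (113/3 - 18)·(59/3) = 386.7778.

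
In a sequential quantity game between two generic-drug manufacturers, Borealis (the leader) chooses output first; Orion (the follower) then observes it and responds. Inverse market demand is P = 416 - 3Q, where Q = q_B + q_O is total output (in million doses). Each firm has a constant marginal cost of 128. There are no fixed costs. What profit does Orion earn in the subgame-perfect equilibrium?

1728

The follower Orion best-responds to any q_B: π_O = (416 - 3Q)q_O - 128q_O.
Setting the follower's marginal profit to zero, 288 - 3q_B - 6q_O = 0, i.e. q_O = (288 - 3q_B)/6.
The leader anticipates this reaction. Substituting into P = 416 - 3Q gives P = 272 - (3/2)q_B, so π_B = (272 - (3/2)q_B)q_B - 128q_B.
The leader's first-order condition 144 - 3q_B = 0 yields q_B = 48.
Then q_O = (288 - 3·48)/6 = 24.
Price P = 416 - 3·72 = 200.
Orion's profit: (200 - 128)·24 = 1728.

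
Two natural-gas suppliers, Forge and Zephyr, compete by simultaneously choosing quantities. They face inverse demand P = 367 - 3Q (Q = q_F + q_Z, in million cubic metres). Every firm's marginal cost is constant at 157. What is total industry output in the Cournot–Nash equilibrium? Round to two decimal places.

46.67

Each firm earns π_i = (367 - 3Q)q_i - 157q_i.
First-order condition (treating rivals' output as given): 210 - 6q_i - 3q_j = 0.
With identical firms every q_j equals q_i, so q_j = q_i and 210 = 9q_i, giving q_i = 70/3.
Total output Q = 70/3 + 70/3 = 140/3.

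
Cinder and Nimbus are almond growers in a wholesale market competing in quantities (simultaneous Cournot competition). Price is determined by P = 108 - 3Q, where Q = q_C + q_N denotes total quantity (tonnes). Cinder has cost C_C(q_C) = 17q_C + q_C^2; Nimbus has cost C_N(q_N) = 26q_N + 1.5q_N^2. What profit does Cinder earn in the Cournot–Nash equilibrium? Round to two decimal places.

330.89

Cinder's profit: π_C = (108 - 3Q)q_C - (17q_C + q_C²). Setting ∂π_C/∂q_C = 0: 91 - 8q_C - 3(q_N) = 0.
Nimbus's profit: π_N = (108 - 3Q)q_N - (26q_N + (3/2)q_N²). Setting ∂π_N/∂q_N = 0: 82 - 9q_N - 3(q_C) = 0.
Best responses: q_C = (91 - 3q_N)/8, q_N = (82 - 3q_C)/9.
Solving the pair: q_C = 191/21, q_N = 383/63.
Price P = 108 - 3·(956/63) = 1312/21.
Cinder's profit: (1312/21)·(191/21) - 17·(191/21) - (191/21)² = 330.8934.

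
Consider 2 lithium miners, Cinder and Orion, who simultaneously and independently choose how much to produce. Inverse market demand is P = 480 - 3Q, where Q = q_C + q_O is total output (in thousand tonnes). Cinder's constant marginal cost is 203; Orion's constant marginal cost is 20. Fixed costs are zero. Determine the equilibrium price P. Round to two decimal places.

234.33

Cinder's profit: π_C = (480 - 3Q)q_C - (203q_C). Setting ∂π_C/∂q_C = 0: 277 - 6q_C - 3(q_O) = 0.
Orion's profit: π_O = (480 - 3Q)q_O - (20q_O). Setting ∂π_O/∂q_O = 0: 460 - 6q_O - 3(q_C) = 0.
So q_C = (277 - 3q_O)/6 and q_O = (460 - 3q_C)/6.
Solving the pair: q_C = 94/9, q_O = 643/9.
Total output Q = 737/9, so price P = 480 - 3·(737/9) = 703/3.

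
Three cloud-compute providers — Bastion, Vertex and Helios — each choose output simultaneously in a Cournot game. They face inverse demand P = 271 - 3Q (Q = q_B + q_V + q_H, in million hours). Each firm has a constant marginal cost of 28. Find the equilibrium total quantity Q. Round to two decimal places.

60.75

Each firm earns π_i = (271 - 3Q)q_i - 28q_i.
First-order condition (treating rivals' output as given): 243 - 6q_i - 3·Σ_{j≠i} q_j = 0.
By symmetry each firm produces the same amount; substituting Σ_{j≠i} q_j = 2q_i yields q_i = 243/12 = 81/4.
Total output Q = 81/4 + 81/4 + 81/4 = 243/4.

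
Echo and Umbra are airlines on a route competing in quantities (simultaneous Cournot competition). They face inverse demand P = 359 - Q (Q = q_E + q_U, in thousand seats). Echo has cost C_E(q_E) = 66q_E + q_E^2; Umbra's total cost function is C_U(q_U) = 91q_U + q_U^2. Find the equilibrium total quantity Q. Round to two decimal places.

112.20

Echo's profit: π_E = (359 - Q)q_E - (66q_E + q_E²). Setting ∂π_E/∂q_E = 0: 293 - 4q_E - (q_U) = 0.
Umbra's profit: π_U = (359 - Q)q_U - (91q_U + q_U²). Setting ∂π_U/∂q_U = 0: 268 - 4q_U - (q_E) = 0.
Rearranging gives the reaction functions q_E = (293 - q_U)/4 and q_U = (268 - q_E)/4.
Solving the pair: q_E = 904/15, q_U = 779/15.
Total output Q = 904/15 + 779/15 = 561/5.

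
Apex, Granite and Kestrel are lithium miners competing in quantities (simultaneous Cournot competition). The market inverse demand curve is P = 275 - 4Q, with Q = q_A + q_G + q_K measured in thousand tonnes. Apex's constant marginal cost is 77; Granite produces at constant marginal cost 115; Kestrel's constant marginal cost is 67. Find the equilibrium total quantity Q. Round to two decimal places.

35.38

Apex's profit: π_A = (275 - 4Q)q_A - (77q_A). Setting ∂π_A/∂q_A = 0: 198 - 8q_A - 4(q_G + q_K) = 0.
Granite's first-order condition: 160 - 8q_G - 4(q_A + q_K) = 0.
Kestrel's first-order condition: 208 - 8q_K - 4(q_A + q_G) = 0.
Summing all 3 equations gives 566 − 16Q = 0, hence Q = 283/8.
Back-substituting: q_A = (198 − 283/2)/4 = 113/8, q_G = (160 − 283/2)/4 = 37/8, q_K = (208 − 283/2)/4 = 133/8.
Total output Q = 113/8 + 37/8 + 133/8 = 283/8.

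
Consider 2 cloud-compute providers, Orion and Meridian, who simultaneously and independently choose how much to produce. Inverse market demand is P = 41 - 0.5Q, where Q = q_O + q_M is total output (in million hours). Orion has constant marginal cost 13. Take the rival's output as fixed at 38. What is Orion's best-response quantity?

With the rival's output fixed at 38, Orion's profit is π_O = (41 - (1/2)·38 - (1/2)q_O)q_O - (13q_O) = (22 - (1/2)q_O)q_O - (13q_O).
∂π_O/∂q_O = 9 - q_O = 0, so q_O = 9.

9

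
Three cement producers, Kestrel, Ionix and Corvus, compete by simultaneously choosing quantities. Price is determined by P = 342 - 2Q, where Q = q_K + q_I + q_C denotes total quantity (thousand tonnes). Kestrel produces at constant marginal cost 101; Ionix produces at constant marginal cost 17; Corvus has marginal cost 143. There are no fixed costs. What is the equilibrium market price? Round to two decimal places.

150.75

Kestrel's profit: π_K = (342 - 2Q)q_K - (101q_K). Setting ∂π_K/∂q_K = 0: 241 - 4q_K - 2(q_I + q_C) = 0.
Ionix's profit: π_I = (342 - 2Q)q_I - (17q_I). Setting ∂π_I/∂q_I = 0: 325 - 4q_I - 2(q_K + q_C) = 0.
Corvus's profit: π_C = (342 - 2Q)q_C - (143q_C). Setting ∂π_C/∂q_C = 0: 199 - 4q_C - 2(q_K + q_I) = 0.
Summing all 3 equations gives 765 − 8Q = 0, hence Q = 765/8.
Back-substituting: q_K = (241 − 765/4)/2 = 199/8, q_I = (325 − 765/4)/2 = 535/8, q_C = (199 − 765/4)/2 = 31/8.
Total output Q = 765/8, so price P = 342 - 2·(765/8) = 603/4.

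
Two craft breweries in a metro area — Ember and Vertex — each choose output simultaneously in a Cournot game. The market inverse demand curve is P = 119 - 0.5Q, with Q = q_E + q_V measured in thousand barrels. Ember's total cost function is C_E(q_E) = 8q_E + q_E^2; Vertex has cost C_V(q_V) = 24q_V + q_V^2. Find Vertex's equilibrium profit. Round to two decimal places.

1031.91

Ember's profit: π_E = (119 - 0.5Q)q_E - (8q_E + q_E²). Setting ∂π_E/∂q_E = 0: 111 - 3q_E - (1/2)(q_V) = 0.
Vertex's profit: π_V = (119 - 0.5Q)q_V - (24q_V + q_V²). Setting ∂π_V/∂q_V = 0: 95 - 3q_V - (1/2)(q_E) = 0.
Rearranging gives the reaction functions q_E = (111 - (1/2)q_V)/3 and q_V = (95 - (1/2)q_E)/3.
Substituting one into the other gives q_E = 1142/35 and q_V = 918/35.
Price P = 119 - (1/2)·(412/7) = 627/7.
Vertex's profit: (627/7)·(918/35) - 24·(918/35) - (918/35)² = 1031.9069.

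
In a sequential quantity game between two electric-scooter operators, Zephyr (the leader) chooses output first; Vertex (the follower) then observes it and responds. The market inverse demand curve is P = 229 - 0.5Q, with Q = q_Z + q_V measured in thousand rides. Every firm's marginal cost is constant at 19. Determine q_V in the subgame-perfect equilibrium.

Solve by backward induction. Given q_Z, the follower Vertex maximises π_V = (229 - (1/2)q_Z - (1/2)q_V)q_V - 19q_V.
∂π_V/∂q_V = 210 - (1/2)q_Z - q_V = 0 gives the reaction function q_V = (210 - (1/2)q_Z).
The leader anticipates this reaction. Substituting into P = 229 - 0.5Q gives P = 124 - (1/4)q_Z, so π_Z = (124 - (1/4)q_Z)q_Z - 19q_Z.
The leader's first-order condition 105 - (1/2)q_Z = 0 yields q_Z = 210.
Then q_V = (210 - (1/2)·210) = 105.

105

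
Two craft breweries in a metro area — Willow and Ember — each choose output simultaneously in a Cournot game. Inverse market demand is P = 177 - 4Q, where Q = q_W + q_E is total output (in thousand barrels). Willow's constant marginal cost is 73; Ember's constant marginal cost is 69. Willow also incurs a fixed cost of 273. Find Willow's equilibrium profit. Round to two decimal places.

Willow's profit: π_W = (177 - 4Q)q_W - (73q_W). Setting ∂π_W/∂q_W = 0: 104 - 8q_W - 4(q_E) = 0.
Ember's first-order condition: 108 - 8q_E - 4(q_W) = 0.
So q_W = (104 - 4q_E)/8 and q_E = (108 - 4q_W)/8.
Substituting one into the other gives q_W = 25/3 and q_E = 28/3.
Price P = 177 - 4·(53/3) = 319/3.
Willow's profit: (319/3 - 73)·(25/3) - 273 = 43/9.

4.78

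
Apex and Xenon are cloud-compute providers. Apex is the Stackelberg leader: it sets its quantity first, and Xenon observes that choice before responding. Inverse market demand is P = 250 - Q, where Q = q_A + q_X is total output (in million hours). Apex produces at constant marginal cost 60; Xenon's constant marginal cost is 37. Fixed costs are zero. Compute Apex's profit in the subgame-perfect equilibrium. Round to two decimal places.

3486.13

Solve by backward induction. Given q_A, the follower Xenon maximises π_X = (250 - q_A - q_X)q_X - 37q_X.
Setting the follower's marginal profit to zero, 213 - q_A - 2q_X = 0, i.e. q_X = (213 - q_A)/2.
The leader anticipates this reaction. Substituting into P = 250 - Q gives P = 287/2 - (1/2)q_A, so π_A = (287/2 - (1/2)q_A)q_A - 60q_A.
The leader's first-order condition 167/2 - q_A = 0 yields q_A = 167/2.
Then q_X = (213 - 167/2)/2 = 259/4.
Price P = 250 - 593/4 = 407/4.
Apex's profit: (407/4 - 60)·(167/2) = 3486.1250.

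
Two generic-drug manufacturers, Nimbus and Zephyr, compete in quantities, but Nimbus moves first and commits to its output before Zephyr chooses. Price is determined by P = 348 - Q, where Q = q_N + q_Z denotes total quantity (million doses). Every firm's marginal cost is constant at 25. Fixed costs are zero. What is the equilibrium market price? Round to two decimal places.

The follower Zephyr best-responds to any q_N: π_Z = (348 - Q)q_Z - 25q_Z.
∂π_Z/∂q_Z = 323 - q_N - 2q_Z = 0 gives the reaction function q_Z = (323 - q_N)/2.
The leader anticipates this reaction. Substituting into P = 348 - Q gives P = 373/2 - (1/2)q_N, so π_N = (373/2 - (1/2)q_N)q_N - 25q_N.
The leader's first-order condition 323/2 - q_N = 0 yields q_N = 323/2.
Then q_Z = (323 - 323/2)/2 = 323/4.
Total output Q = 969/4, so price P = 348 - 969/4 = 423/4.

105.75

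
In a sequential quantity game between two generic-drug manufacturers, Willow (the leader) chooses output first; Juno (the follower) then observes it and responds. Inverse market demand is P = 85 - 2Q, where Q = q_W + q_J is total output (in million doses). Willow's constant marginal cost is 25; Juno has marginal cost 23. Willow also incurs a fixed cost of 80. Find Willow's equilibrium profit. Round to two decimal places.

Solve by backward induction. Given q_W, the follower Juno maximises π_J = (85 - 2q_W - 2q_J)q_J - 23q_J.
∂π_J/∂q_J = 62 - 2q_W - 4q_J = 0 gives the reaction function q_J = (62 - 2q_W)/4.
The leader anticipates this reaction. Substituting into P = 85 - 2Q gives P = 54 - q_W, so π_W = (54 - q_W)q_W - 25q_W.
The leader's first-order condition 29 - 2q_W = 0 yields q_W = 29/2.
Then q_J = (62 - 2·(29/2))/4 = 33/4.
Price P = 85 - 2·(91/4) = 79/2.
Willow's profit: (79/2 - 25)·(29/2) - 80 = 521/4.

130.25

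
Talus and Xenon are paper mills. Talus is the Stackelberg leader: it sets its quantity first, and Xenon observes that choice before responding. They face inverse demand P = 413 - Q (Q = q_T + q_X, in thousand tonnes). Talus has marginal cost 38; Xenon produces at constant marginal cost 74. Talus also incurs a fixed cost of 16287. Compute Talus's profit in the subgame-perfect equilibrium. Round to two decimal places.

4828.13

Solve by backward induction. Given q_T, the follower Xenon maximises π_X = (413 - q_T - q_X)q_X - 74q_X.
Setting the follower's marginal profit to zero, 339 - q_T - 2q_X = 0, i.e. q_X = (339 - q_T)/2.
The leader anticipates this reaction. Substituting into P = 413 - Q gives P = 487/2 - (1/2)q_T, so π_T = (487/2 - (1/2)q_T)q_T - 38q_T.
Leader FOC: 411/2 - q_T = 0, so q_T = 411/2.
Then q_X = (339 - 411/2)/2 = 267/4.
Price P = 413 - 1089/4 = 563/4.
Talus's profit: (563/4 - 38)·(411/2) - 16287 = 4828.1250.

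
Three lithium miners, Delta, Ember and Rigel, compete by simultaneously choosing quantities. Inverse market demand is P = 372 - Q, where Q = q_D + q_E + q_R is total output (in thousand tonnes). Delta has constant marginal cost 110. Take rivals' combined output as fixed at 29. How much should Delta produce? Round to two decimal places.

116.50

With rivals' combined output fixed at 29, Delta's profit is π_D = (372 - 29 - q_D)q_D - (110q_D) = (343 - q_D)q_D - (110q_D).
∂π_D/∂q_D = 233 - 2q_D = 0, so q_D = 233/2.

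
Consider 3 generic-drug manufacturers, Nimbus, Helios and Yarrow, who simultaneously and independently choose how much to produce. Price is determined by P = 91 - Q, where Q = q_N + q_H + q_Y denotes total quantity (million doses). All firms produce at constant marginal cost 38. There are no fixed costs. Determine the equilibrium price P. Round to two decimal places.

51.25

A representative firm's profit is π_i = q_i(91 - Q) - 38q_i.
First-order condition (treating rivals' output as given): 53 - 2q_i - Σ_{j≠i} q_j = 0.
By symmetry each firm produces the same amount; substituting Σ_{j≠i} q_j = 2q_i yields q_i = 53/4.
Total output Q = 159/4, so price P = 91 - 159/4 = 205/4.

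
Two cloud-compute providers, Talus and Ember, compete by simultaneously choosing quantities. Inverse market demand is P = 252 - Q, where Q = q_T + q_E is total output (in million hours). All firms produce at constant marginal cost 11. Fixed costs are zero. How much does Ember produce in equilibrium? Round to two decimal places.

80.33

A representative firm's profit is π_i = q_i(252 - Q) - 11q_i.
First-order condition (treating rivals' output as given): 241 - 2q_i - q_j = 0.
With identical firms every q_j equals q_i, so q_j = q_i and 241 = 3q_i, giving q_i = 241/3.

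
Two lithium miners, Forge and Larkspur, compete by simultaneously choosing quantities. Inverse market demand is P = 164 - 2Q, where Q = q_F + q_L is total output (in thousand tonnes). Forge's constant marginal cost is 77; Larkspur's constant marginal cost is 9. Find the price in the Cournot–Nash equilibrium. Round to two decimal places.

Forge's profit: π_F = (164 - 2Q)q_F - (77q_F). Setting ∂π_F/∂q_F = 0: 87 - 4q_F - 2(q_L) = 0.
Larkspur's profit: π_L = (164 - 2Q)q_L - (9q_L). Setting ∂π_L/∂q_L = 0: 155 - 4q_L - 2(q_F) = 0.
So q_F = (87 - 2q_L)/4 and q_L = (155 - 2q_F)/4.
Solving the pair: q_F = 19/6, q_L = 223/6.
Total output Q = 121/3, so price P = 164 - 2·(121/3) = 250/3.

83.33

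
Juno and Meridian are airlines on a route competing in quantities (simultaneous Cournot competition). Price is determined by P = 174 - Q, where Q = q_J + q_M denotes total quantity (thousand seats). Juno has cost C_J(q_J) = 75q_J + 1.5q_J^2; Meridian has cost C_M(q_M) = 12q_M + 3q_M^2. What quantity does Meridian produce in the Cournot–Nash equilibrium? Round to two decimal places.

18.23

Juno's profit: π_J = (174 - Q)q_J - (75q_J + (3/2)q_J²). Setting ∂π_J/∂q_J = 0: 99 - 5q_J - (q_M) = 0.
Meridian's first-order condition: 162 - 8q_M - (q_J) = 0.
Best responses: q_J = (99 - q_M)/5, q_M = (162 - q_J)/8.
Solving the pair: q_J = 210/13, q_M = 237/13.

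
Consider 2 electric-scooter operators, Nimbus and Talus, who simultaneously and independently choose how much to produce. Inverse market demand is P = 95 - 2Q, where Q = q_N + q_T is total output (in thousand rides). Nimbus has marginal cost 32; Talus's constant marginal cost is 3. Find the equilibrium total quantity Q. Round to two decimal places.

25.83

Nimbus's profit: π_N = (95 - 2Q)q_N - (32q_N). Setting ∂π_N/∂q_N = 0: 63 - 4q_N - 2(q_T) = 0.
Talus's first-order condition: 92 - 4q_T - 2(q_N) = 0.
So q_N = (63 - 2q_T)/4 and q_T = (92 - 2q_N)/4.
Substituting one into the other gives q_N = 17/3 and q_T = 121/6.
Total output Q = 17/3 + 121/6 = 155/6.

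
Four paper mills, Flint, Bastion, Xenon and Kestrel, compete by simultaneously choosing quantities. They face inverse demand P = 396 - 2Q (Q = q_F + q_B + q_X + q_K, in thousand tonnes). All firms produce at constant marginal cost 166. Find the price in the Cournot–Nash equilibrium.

A representative firm's profit is π_i = q_i(396 - 2Q) - 166q_i.
Setting ∂π_i/∂q_i = 0 with rivals' quantities fixed: 230 - 4q_i - 2·Σ_{j≠i} q_j = 0.
By symmetry each firm produces the same amount; substituting Σ_{j≠i} q_j = 3q_i yields q_i = 230/10 = 23.
Total output Q = 92, so price P = 396 - 2·92 = 212.

212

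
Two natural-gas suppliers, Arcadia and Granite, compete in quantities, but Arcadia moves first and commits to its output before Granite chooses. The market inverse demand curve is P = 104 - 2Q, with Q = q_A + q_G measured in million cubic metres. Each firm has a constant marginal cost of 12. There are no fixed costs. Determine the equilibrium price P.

35

Solve by backward induction. Given q_A, the follower Granite maximises π_G = (104 - 2q_A - 2q_G)q_G - 12q_G.
Follower FOC: 92 - 2q_A - 4q_G = 0, so q_G(q_A) = (92 - 2q_A)/4.
The leader anticipates this reaction. Substituting into P = 104 - 2Q gives P = 58 - q_A, so π_A = (58 - q_A)q_A - 12q_A.
The leader's first-order condition 46 - 2q_A = 0 yields q_A = 23.
Then q_G = (92 - 2·23)/4 = 23/2.
Total output Q = 69/2, so price P = 104 - 2·(69/2) = 35.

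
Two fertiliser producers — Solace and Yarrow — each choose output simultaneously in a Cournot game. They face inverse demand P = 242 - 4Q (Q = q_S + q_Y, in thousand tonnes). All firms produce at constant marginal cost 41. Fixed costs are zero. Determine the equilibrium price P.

Each firm earns π_i = (242 - 4Q)q_i - 41q_i.
Setting ∂π_i/∂q_i = 0 with rivals' quantities fixed: 201 - 8q_i - 4q_j = 0.
With identical firms every q_j equals q_i, so q_j = q_i and 201 = 12q_i, giving q_i = 67/4.
Total output Q = 67/2, so price P = 242 - 4·(67/2) = 108.

108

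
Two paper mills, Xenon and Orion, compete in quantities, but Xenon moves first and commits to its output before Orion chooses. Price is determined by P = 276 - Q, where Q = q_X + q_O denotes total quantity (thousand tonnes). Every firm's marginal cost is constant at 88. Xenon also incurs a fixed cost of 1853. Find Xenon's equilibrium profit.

Solve by backward induction. Given q_X, the follower Orion maximises π_O = (276 - q_X - q_O)q_O - 88q_O.
Follower FOC: 188 - q_X - 2q_O = 0, so q_O(q_X) = (188 - q_X)/2.
Xenon substitutes q_O(q_X) into its own profit: π_X = q_X(276 - q_X - (188 - q_X)/2) - 88q_X = (182 - (1/2)q_X)q_X - 88q_X.
The leader's first-order condition 94 - q_X = 0 yields q_X = 94.
Then q_O = (188 - 94)/2 = 47.
Price P = 276 - 141 = 135.
Xenon's profit: (135 - 88)·94 - 1853 = 2565.

2565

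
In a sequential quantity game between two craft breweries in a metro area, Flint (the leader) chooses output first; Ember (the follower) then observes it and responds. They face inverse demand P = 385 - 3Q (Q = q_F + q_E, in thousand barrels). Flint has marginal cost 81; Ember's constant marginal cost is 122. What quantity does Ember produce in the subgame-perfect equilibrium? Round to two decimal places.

Solve by backward induction. Given q_F, the follower Ember maximises π_E = (385 - 3q_F - 3q_E)q_E - 122q_E.
∂π_E/∂q_E = 263 - 3q_F - 6q_E = 0 gives the reaction function q_E = (263 - 3q_F)/6.
Flint substitutes q_E(q_F) into its own profit: π_F = q_F(385 - 3q_F - (263 - 3q_F)/2) - 81q_F = (507/2 - (3/2)q_F)q_F - 81q_F.
Leader FOC: 345/2 - 3q_F = 0, so q_F = 115/2.
Then q_E = (263 - 3·(115/2))/6 = 181/12.

15.08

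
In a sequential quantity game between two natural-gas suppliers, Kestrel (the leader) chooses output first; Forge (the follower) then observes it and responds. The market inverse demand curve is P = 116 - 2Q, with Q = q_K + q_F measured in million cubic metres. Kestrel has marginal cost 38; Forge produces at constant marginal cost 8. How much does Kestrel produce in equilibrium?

12

Solve by backward induction. Given q_K, the follower Forge maximises π_F = (116 - 2q_K - 2q_F)q_F - 8q_F.
Follower FOC: 108 - 2q_K - 4q_F = 0, so q_F(q_K) = (108 - 2q_K)/4.
Kestrel substitutes q_F(q_K) into its own profit: π_K = q_K(116 - 2q_K - (108 - 2q_K)/2) - 38q_K = (62 - q_K)q_K - 38q_K.
Maximising: ∂π_K/∂q_K = 24 - 2q_K = 0, giving q_K = 12.
Then q_F = (108 - 2·12)/4 = 21.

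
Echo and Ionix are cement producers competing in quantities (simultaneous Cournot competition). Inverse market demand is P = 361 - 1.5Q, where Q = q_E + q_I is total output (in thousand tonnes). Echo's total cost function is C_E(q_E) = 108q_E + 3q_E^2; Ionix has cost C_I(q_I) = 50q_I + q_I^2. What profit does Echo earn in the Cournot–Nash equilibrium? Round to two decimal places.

Echo's profit: π_E = (361 - 1.5Q)q_E - (108q_E + 3q_E²). Setting ∂π_E/∂q_E = 0: 253 - 9q_E - (3/2)(q_I) = 0.
Ionix's profit: π_I = (361 - 1.5Q)q_I - (50q_I + q_I²). Setting ∂π_I/∂q_I = 0: 311 - 5q_I - (3/2)(q_E) = 0.
Rearranging gives the reaction functions q_E = (253 - (3/2)q_I)/9 and q_I = (311 - (3/2)q_E)/5.
Substituting one into the other gives q_E = 18.6784 and q_I = 56.5965.
Price P = 361 - (3/2)·75.2749 = 248.0877.
Echo's profit: 248.0877·18.6784 - 108·18.6784 - 3·18.6784² = 1569.9655.

1569.97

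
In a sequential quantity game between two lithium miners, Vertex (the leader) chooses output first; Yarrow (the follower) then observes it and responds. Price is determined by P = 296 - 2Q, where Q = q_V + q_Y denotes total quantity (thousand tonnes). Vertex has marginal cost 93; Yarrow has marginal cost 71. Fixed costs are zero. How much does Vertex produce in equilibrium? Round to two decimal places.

The follower Yarrow best-responds to any q_V: π_Y = (296 - 2Q)q_Y - 71q_Y.
Setting the follower's marginal profit to zero, 225 - 2q_V - 4q_Y = 0, i.e. q_Y = (225 - 2q_V)/4.
Vertex substitutes q_Y(q_V) into its own profit: π_V = q_V(296 - 2q_V - (225 - 2q_V)/2) - 93q_V = (367/2 - q_V)q_V - 93q_V.
The leader's first-order condition 181/2 - 2q_V = 0 yields q_V = 181/4.
Then q_Y = (225 - 2·(181/4))/4 = 269/8.

45.25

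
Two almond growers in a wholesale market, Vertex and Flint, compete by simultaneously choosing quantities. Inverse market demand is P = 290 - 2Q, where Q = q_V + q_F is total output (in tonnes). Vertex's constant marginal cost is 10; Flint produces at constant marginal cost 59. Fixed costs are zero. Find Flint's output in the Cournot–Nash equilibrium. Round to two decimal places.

Vertex's profit: π_V = (290 - 2Q)q_V - (10q_V). Setting ∂π_V/∂q_V = 0: 280 - 4q_V - 2(q_F) = 0.
Flint's profit: π_F = (290 - 2Q)q_F - (59q_F). Setting ∂π_F/∂q_F = 0: 231 - 4q_F - 2(q_V) = 0.
Rearranging gives the reaction functions q_V = (280 - 2q_F)/4 and q_F = (231 - 2q_V)/4.
Solving the pair: q_V = 329/6, q_F = 91/3.

30.33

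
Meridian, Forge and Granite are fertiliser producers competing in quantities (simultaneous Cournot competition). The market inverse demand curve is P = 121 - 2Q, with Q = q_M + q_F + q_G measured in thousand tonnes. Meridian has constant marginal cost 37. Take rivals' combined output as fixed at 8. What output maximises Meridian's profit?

With rivals' combined output fixed at 8, Meridian's profit is π_M = (121 - 2·8 - 2q_M)q_M - (37q_M) = (105 - 2q_M)q_M - (37q_M).
∂π_M/∂q_M = 68 - 4q_M = 0, so q_M = 17.

17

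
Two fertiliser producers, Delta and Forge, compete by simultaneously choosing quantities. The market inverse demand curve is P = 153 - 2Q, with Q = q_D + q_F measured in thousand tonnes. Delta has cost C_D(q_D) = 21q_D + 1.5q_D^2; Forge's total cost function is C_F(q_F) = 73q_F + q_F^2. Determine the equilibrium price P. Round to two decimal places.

104.16

Delta's profit: π_D = (153 - 2Q)q_D - (21q_D + (3/2)q_D²). Setting ∂π_D/∂q_D = 0: 132 - 7q_D - 2(q_F) = 0.
Forge's first-order condition: 80 - 6q_F - 2(q_D) = 0.
Best responses: q_D = (132 - 2q_F)/7, q_F = (80 - 2q_D)/6.
Substituting one into the other gives q_D = 316/19 and q_F = 148/19.
Total output Q = 464/19, so price P = 153 - 2·(464/19) = 1979/19.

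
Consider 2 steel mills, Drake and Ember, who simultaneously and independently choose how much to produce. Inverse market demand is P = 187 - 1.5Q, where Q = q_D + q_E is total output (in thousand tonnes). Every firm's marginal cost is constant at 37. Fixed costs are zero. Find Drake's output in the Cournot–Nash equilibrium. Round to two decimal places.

Each firm earns π_i = (187 - 1.5Q)q_i - 37q_i.
Setting ∂π_i/∂q_i = 0 with rivals' quantities fixed: 150 - 3q_i - (3/2)q_j = 0.
With identical firms every q_j equals q_i, so q_j = q_i and 150 = (9/2)q_i, giving q_i = 100/3.

33.33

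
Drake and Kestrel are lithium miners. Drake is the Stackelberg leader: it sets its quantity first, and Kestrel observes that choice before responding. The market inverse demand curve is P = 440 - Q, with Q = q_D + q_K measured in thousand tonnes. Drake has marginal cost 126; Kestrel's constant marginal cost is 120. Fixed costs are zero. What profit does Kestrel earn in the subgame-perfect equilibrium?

6889

Solve by backward induction. Given q_D, the follower Kestrel maximises π_K = (440 - q_D - q_K)q_K - 120q_K.
∂π_K/∂q_K = 320 - q_D - 2q_K = 0 gives the reaction function q_K = (320 - q_D)/2.
The leader anticipates this reaction. Substituting into P = 440 - Q gives P = 280 - (1/2)q_D, so π_D = (280 - (1/2)q_D)q_D - 126q_D.
Leader FOC: 154 - q_D = 0, so q_D = 154.
Then q_K = (320 - 154)/2 = 83.
Price P = 440 - 237 = 203.
Kestrel's profit: (203 - 120)·83 = 6889.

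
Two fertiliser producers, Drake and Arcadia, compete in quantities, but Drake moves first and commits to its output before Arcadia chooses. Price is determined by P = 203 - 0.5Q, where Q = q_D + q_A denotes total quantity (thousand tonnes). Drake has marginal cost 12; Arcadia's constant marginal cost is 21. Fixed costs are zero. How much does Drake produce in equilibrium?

The follower Arcadia best-responds to any q_D: π_A = (203 - 0.5Q)q_A - 21q_A.
Follower FOC: 182 - (1/2)q_D - q_A = 0, so q_A(q_D) = (182 - (1/2)q_D).
Drake substitutes q_A(q_D) into its own profit: π_D = q_D(203 - (1/2)q_D - (182 - (1/2)q_D)/2) - 12q_D = (112 - (1/4)q_D)q_D - 12q_D.
The leader's first-order condition 100 - (1/2)q_D = 0 yields q_D = 200.
Then q_A = (182 - (1/2)·200) = 82.

200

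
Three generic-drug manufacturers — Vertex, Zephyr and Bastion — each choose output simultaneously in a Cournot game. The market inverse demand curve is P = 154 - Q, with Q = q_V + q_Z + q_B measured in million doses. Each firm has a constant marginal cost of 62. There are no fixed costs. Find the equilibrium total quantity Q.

69

Each firm earns π_i = (154 - Q)q_i - 62q_i.
First-order condition (treating rivals' output as given): 92 - 2q_i - Σ_{j≠i} q_j = 0.
With identical firms every q_j equals q_i, so Σ_{j≠i} q_j = 2q_i and 92 = 4q_i, giving q_i = 23.
Total output Q = 23 + 23 + 23 = 69.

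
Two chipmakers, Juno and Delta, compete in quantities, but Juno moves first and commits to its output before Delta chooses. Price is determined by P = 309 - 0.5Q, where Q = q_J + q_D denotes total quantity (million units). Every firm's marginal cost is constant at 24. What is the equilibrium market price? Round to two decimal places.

Solve by backward induction. Given q_J, the follower Delta maximises π_D = (309 - (1/2)q_J - (1/2)q_D)q_D - 24q_D.
Setting the follower's marginal profit to zero, 285 - (1/2)q_J - q_D = 0, i.e. q_D = (285 - (1/2)q_J).
The leader anticipates this reaction. Substituting into P = 309 - 0.5Q gives P = 333/2 - (1/4)q_J, so π_J = (333/2 - (1/4)q_J)q_J - 24q_J.
Maximising: ∂π_J/∂q_J = 285/2 - (1/2)q_J = 0, giving q_J = 285.
Then q_D = (285 - (1/2)·285) = 285/2.
Total output Q = 855/2, so price P = 309 - (1/2)·(855/2) = 381/4.

95.25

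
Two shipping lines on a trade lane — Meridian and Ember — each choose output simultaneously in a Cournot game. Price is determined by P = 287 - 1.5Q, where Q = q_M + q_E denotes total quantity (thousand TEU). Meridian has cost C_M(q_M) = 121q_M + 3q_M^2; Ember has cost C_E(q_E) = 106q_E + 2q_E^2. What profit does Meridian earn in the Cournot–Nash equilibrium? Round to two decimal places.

Meridian's profit: π_M = (287 - 1.5Q)q_M - (121q_M + 3q_M²). Setting ∂π_M/∂q_M = 0: 166 - 9q_M - (3/2)(q_E) = 0.
Ember's profit: π_E = (287 - 1.5Q)q_E - (106q_E + 2q_E²). Setting ∂π_E/∂q_E = 0: 181 - 7q_E - (3/2)(q_M) = 0.
Best responses: q_M = (166 - (3/2)q_E)/9, q_E = (181 - (3/2)q_M)/7.
Solving the pair: q_M = 14.6584, q_E = 1840/81.
Price P = 287 - (3/2)·37.3745 = 230.9383.
Meridian's profit: 230.9383·14.6584 - 121·14.6584 - 3·14.6584² = 966.9139.

966.91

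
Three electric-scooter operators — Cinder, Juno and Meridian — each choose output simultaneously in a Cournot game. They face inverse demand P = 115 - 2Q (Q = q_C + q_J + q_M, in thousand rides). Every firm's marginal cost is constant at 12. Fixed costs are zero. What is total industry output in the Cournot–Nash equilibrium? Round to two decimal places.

38.63

A representative firm's profit is π_i = q_i(115 - 2Q) - 12q_i.
Setting ∂π_i/∂q_i = 0 with rivals' quantities fixed: 103 - 4q_i - 2·Σ_{j≠i} q_j = 0.
By symmetry each firm produces the same amount; substituting Σ_{j≠i} q_j = 2q_i yields q_i = 103/8.
Total output Q = 103/8 + 103/8 + 103/8 = 309/8.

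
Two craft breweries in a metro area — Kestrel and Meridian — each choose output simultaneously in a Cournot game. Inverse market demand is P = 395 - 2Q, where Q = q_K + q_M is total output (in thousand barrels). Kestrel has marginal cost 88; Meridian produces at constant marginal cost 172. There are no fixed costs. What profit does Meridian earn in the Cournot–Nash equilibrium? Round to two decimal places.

1073.39

Kestrel's profit: π_K = (395 - 2Q)q_K - (88q_K). Setting ∂π_K/∂q_K = 0: 307 - 4q_K - 2(q_M) = 0.
Meridian's first-order condition: 223 - 4q_M - 2(q_K) = 0.
So q_K = (307 - 2q_M)/4 and q_M = (223 - 2q_K)/4.
Substituting one into the other gives q_K = 391/6 and q_M = 139/6.
Price P = 395 - 2·(265/3) = 655/3.
Meridian's profit: (655/3 - 172)·(139/6) = 1073.3889.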